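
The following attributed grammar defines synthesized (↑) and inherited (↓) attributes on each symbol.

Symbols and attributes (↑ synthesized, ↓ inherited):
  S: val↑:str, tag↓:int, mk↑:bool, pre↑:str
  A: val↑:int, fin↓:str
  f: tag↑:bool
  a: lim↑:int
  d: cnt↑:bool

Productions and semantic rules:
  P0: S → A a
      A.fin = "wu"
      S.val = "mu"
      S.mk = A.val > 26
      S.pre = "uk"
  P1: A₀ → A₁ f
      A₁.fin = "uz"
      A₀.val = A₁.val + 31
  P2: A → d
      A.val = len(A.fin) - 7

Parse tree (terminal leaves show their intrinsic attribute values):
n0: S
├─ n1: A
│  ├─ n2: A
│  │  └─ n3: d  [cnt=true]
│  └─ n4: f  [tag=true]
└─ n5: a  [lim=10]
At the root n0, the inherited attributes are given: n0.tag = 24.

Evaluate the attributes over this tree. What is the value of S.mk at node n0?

false

1. n0.tag = 24  [given at root]
2. n1.fin = "wu"  ["wu"]
3. n2.fin = "uz"  ["uz"]
4. n3.cnt = true  [terminal]
5. n2.val = -5  [len(A.fin) - 7]
6. n4.tag = true  [terminal]
7. n1.val = 26  [A₁.val + 31]
8. n5.lim = 10  [terminal]
9. n0.val = "mu"  ["mu"]
10. n0.mk = false  [A.val > 26]
11. n0.pre = "uk"  ["uk"]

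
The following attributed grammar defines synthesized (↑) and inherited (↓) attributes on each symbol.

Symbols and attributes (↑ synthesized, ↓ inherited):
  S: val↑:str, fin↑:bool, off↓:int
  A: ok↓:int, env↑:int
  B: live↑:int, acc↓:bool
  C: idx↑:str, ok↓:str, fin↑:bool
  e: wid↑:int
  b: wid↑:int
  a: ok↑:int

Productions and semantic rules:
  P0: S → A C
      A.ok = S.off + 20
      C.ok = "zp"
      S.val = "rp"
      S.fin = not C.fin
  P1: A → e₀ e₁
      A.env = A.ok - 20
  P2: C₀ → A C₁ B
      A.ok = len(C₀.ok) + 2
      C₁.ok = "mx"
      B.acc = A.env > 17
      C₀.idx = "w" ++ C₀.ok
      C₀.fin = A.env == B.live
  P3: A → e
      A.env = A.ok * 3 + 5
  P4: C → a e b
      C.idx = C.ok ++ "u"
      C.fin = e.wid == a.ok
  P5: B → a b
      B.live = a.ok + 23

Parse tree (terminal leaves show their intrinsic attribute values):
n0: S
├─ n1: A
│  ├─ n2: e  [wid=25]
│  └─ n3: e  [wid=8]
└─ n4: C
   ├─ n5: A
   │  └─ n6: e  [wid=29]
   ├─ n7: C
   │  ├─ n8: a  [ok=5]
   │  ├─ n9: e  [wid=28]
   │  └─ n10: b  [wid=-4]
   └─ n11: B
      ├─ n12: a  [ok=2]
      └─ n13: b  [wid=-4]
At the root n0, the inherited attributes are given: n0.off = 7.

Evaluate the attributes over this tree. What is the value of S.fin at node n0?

true

1. n0.off = 7  [given at root]
2. n1.ok = 27  [S.off + 20]
3. n2.wid = 25  [terminal]
4. n3.wid = 8  [terminal]
5. n1.env = 7  [A.ok - 20]
6. n4.ok = "zp"  ["zp"]
7. n5.ok = 4  [len(C₀.ok) + 2]
8. n6.wid = 29  [terminal]
9. n5.env = 17  [A.ok * 3 + 5]
10. n7.ok = "mx"  ["mx"]
11. n8.ok = 5  [terminal]
12. n9.wid = 28  [terminal]
13. n10.wid = -4  [terminal]
14. n7.idx = "mxu"  [C.ok ++ "u"]
15. n7.fin = false  [e.wid == a.ok]
16. n11.acc = false  [A.env > 17]
17. n12.ok = 2  [terminal]
18. n13.wid = -4  [terminal]
19. n11.live = 25  [a.ok + 23]
20. n4.idx = "wzp"  ["w" ++ C₀.ok]
21. n4.fin = false  [A.env == B.live]
22. n0.val = "rp"  ["rp"]
23. n0.fin = true  [not C.fin]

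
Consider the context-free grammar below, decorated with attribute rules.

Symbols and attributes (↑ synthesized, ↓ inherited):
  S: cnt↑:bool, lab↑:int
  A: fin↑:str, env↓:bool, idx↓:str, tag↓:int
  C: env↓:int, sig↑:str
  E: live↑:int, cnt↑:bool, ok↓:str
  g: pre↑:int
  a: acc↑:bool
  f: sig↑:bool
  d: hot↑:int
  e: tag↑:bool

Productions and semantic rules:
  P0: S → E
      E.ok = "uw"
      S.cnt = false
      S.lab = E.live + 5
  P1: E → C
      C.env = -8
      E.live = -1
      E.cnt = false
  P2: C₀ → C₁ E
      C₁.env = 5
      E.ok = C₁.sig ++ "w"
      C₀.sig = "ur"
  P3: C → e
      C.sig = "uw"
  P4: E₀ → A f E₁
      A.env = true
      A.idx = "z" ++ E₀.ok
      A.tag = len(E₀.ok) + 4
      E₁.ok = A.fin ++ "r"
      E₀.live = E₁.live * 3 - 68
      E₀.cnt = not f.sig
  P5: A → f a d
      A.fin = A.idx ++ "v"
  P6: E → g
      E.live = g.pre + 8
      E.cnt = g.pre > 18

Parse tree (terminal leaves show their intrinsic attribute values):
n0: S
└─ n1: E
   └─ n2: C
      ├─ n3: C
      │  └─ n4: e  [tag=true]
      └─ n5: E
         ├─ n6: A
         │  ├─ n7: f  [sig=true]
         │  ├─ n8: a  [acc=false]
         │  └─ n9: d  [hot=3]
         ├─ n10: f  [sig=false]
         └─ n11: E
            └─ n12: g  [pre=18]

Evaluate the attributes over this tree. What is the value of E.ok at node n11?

"zuwwvr"

1. n1.ok = "uw"  ["uw"]
2. n2.env = -8  [-8]
3. n3.env = 5  [5]
4. n4.tag = true  [terminal]
5. n3.sig = "uw"  ["uw"]
6. n5.ok = "uww"  [C₁.sig ++ "w"]
7. n6.env = true  [true]
8. n6.idx = "zuww"  ["z" ++ E₀.ok]
9. n6.tag = 7  [len(E₀.ok) + 4]
10. n7.sig = true  [terminal]
11. n8.acc = false  [terminal]
12. n9.hot = 3  [terminal]
13. n6.fin = "zuwwv"  [A.idx ++ "v"]
14. n10.sig = false  [terminal]
15. n11.ok = "zuwwvr"  [A.fin ++ "r"]
16. n12.pre = 18  [terminal]
17. n11.live = 26  [g.pre + 8]
18. n11.cnt = false  [g.pre > 18]
19. n5.live = 10  [E₁.live * 3 - 68]
20. n5.cnt = true  [not f.sig]
21. n2.sig = "ur"  ["ur"]
22. n1.live = -1  [-1]
23. n1.cnt = false  [false]
24. n0.cnt = false  [false]
25. n0.lab = 4  [E.live + 5]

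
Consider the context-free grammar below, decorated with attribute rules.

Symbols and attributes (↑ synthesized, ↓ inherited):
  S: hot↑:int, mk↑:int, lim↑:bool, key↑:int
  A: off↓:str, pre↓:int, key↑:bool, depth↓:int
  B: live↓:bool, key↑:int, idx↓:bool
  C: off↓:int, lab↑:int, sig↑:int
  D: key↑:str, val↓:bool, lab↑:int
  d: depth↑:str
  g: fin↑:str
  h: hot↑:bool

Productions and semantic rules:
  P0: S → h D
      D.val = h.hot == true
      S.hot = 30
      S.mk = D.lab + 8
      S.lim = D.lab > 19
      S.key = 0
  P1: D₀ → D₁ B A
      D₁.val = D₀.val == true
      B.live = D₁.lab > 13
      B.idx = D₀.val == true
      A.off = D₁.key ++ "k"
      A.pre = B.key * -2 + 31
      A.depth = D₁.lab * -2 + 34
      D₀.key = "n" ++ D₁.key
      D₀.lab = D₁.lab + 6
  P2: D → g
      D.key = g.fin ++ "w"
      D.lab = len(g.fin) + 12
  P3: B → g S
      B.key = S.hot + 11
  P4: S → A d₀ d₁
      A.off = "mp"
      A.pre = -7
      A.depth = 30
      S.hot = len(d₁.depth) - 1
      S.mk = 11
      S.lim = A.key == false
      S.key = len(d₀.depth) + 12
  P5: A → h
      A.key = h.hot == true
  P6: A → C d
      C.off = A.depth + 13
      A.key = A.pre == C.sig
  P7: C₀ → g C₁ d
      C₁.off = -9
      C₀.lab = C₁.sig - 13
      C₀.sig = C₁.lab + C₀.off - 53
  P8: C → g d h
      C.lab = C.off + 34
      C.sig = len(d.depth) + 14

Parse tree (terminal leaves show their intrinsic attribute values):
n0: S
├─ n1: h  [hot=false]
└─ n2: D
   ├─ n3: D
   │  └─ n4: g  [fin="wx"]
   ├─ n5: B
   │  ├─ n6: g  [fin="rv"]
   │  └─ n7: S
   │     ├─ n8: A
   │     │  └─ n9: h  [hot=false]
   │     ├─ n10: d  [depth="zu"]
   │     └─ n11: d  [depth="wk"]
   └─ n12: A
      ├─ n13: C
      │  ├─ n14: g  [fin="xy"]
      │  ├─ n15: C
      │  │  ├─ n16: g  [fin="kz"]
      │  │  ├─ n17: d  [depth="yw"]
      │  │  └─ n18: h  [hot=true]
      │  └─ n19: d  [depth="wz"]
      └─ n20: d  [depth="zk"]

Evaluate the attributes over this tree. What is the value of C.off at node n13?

19

1. n1.hot = false  [terminal]
2. n2.val = false  [h.hot == true]
3. n3.val = false  [D₀.val == true]
4. n4.fin = "wx"  [terminal]
5. n3.key = "wxw"  [g.fin ++ "w"]
6. n3.lab = 14  [len(g.fin) + 12]
7. n5.live = true  [D₁.lab > 13]
8. n5.idx = false  [D₀.val == true]
9. n6.fin = "rv"  [terminal]
10. n8.off = "mp"  ["mp"]
11. n8.pre = -7  [-7]
12. n8.depth = 30  [30]
13. n9.hot = false  [terminal]
14. n8.key = false  [h.hot == true]
15. n10.depth = "zu"  [terminal]
16. n11.depth = "wk"  [terminal]
17. n7.hot = 1  [len(d₁.depth) - 1]
18. n7.mk = 11  [11]
19. n7.lim = true  [A.key == false]
20. n7.key = 14  [len(d₀.depth) + 12]
21. n5.key = 12  [S.hot + 11]
22. n12.off = "wxwk"  [D₁.key ++ "k"]
23. n12.pre = 7  [B.key * -2 + 31]
24. n12.depth = 6  [D₁.lab * -2 + 34]
25. n13.off = 19  [A.depth + 13]
26. n14.fin = "xy"  [terminal]
27. n15.off = -9  [-9]
28. n16.fin = "kz"  [terminal]
29. n17.depth = "yw"  [terminal]
30. n18.hot = true  [terminal]
31. n15.lab = 25  [C.off + 34]
32. n15.sig = 16  [len(d.depth) + 14]
33. n19.depth = "wz"  [terminal]
34. n13.lab = 3  [C₁.sig - 13]
35. n13.sig = -9  [C₁.lab + C₀.off - 53]
36. n20.depth = "zk"  [terminal]
37. n12.key = false  [A.pre == C.sig]
38. n2.key = "nwxw"  ["n" ++ D₁.key]
39. n2.lab = 20  [D₁.lab + 6]
40. n0.hot = 30  [30]
41. n0.mk = 28  [D.lab + 8]
42. n0.lim = true  [D.lab > 19]
43. n0.key = 0  [0]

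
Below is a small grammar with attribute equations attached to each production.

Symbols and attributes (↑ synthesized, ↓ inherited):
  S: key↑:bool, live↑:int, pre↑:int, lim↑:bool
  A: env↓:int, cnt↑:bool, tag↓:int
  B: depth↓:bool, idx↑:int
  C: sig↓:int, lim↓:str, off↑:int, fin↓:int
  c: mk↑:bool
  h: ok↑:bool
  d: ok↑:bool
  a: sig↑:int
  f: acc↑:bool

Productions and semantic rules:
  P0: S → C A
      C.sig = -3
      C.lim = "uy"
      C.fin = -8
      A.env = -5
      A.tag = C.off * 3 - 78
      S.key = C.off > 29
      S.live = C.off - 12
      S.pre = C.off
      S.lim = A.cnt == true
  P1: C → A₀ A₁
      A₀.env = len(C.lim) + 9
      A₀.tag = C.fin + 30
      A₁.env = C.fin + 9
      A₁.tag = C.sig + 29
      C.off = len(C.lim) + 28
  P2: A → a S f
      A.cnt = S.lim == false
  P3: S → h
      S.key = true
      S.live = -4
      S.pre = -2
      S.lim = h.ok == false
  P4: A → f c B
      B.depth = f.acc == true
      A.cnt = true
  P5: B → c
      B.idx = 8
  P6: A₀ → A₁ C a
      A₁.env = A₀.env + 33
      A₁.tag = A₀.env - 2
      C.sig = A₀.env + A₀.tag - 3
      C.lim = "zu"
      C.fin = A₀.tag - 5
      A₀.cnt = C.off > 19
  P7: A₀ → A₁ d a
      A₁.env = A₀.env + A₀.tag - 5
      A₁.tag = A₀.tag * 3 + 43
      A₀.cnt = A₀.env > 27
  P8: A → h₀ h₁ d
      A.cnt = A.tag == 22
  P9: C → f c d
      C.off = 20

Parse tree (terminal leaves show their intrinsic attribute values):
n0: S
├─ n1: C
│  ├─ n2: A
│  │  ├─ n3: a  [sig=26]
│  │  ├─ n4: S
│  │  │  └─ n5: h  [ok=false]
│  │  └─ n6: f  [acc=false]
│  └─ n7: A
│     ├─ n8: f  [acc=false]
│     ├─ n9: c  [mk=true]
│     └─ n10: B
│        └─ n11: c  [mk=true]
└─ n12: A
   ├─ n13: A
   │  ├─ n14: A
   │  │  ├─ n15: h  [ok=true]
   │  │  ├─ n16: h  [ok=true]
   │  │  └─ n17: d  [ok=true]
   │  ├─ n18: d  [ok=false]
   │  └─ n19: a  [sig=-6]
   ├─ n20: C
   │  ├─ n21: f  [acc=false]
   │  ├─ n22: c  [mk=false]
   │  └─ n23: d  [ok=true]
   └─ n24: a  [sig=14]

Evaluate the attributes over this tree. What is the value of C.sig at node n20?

4

1. n1.sig = -3  [-3]
2. n1.lim = "uy"  ["uy"]
3. n1.fin = -8  [-8]
4. n2.env = 11  [len(C.lim) + 9]
5. n2.tag = 22  [C.fin + 30]
6. n3.sig = 26  [terminal]
7. n5.ok = false  [terminal]
8. n4.key = true  [true]
9. n4.live = -4  [-4]
10. n4.pre = -2  [-2]
11. n4.lim = true  [h.ok == false]
12. n6.acc = false  [terminal]
13. n2.cnt = false  [S.lim == false]
14. n7.env = 1  [C.fin + 9]
15. n7.tag = 26  [C.sig + 29]
16. n8.acc = false  [terminal]
17. n9.mk = true  [terminal]
18. n10.depth = false  [f.acc == true]
19. n11.mk = true  [terminal]
20. n10.idx = 8  [8]
21. n7.cnt = true  [true]
22. n1.off = 30  [len(C.lim) + 28]
23. n12.env = -5  [-5]
24. n12.tag = 12  [C.off * 3 - 78]
25. n13.env = 28  [A₀.env + 33]
26. n13.tag = -7  [A₀.env - 2]
27. n14.env = 16  [A₀.env + A₀.tag - 5]
28. n14.tag = 22  [A₀.tag * 3 + 43]
29. n15.ok = true  [terminal]
30. n16.ok = true  [terminal]
31. n17.ok = true  [terminal]
32. n14.cnt = true  [A.tag == 22]
33. n18.ok = false  [terminal]
34. n19.sig = -6  [terminal]
35. n13.cnt = true  [A₀.env > 27]
36. n20.sig = 4  [A₀.env + A₀.tag - 3]
37. n20.lim = "zu"  ["zu"]
38. n20.fin = 7  [A₀.tag - 5]
39. n21.acc = false  [terminal]
40. n22.mk = false  [terminal]
41. n23.ok = true  [terminal]
42. n20.off = 20  [20]
43. n24.sig = 14  [terminal]
44. n12.cnt = true  [C.off > 19]
45. n0.key = true  [C.off > 29]
46. n0.live = 18  [C.off - 12]
47. n0.pre = 30  [C.off]
48. n0.lim = true  [A.cnt == true]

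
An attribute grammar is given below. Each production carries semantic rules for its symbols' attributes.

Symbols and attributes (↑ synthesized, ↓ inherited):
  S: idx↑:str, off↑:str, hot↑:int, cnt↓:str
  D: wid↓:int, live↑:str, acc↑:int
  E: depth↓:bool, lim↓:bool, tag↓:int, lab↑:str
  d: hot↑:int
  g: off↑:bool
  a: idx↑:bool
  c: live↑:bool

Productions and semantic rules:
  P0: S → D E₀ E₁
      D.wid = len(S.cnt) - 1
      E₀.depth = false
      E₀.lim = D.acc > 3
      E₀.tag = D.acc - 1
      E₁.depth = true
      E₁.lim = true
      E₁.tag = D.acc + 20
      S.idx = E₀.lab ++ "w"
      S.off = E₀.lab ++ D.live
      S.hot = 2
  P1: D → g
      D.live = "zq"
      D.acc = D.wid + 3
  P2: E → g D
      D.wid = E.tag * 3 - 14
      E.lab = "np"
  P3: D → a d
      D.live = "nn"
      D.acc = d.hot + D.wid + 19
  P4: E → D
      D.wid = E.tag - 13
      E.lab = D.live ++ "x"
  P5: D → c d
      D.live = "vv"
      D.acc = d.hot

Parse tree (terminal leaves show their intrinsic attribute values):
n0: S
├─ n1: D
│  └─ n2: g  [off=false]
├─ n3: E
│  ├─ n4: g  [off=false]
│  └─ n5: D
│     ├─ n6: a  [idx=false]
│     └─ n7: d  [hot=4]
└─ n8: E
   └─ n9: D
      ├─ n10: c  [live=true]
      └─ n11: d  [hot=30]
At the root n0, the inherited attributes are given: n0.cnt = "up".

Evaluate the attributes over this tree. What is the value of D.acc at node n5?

1. n0.cnt = "up"  [given at root]
2. n1.wid = 1  [len(S.cnt) - 1]
3. n2.off = false  [terminal]
4. n1.live = "zq"  ["zq"]
5. n1.acc = 4  [D.wid + 3]
6. n3.depth = false  [false]
7. n3.lim = true  [D.acc > 3]
8. n3.tag = 3  [D.acc - 1]
9. n4.off = false  [terminal]
10. n5.wid = -5  [E.tag * 3 - 14]
11. n6.idx = false  [terminal]
12. n7.hot = 4  [terminal]
13. n5.live = "nn"  ["nn"]
14. n5.acc = 18  [d.hot + D.wid + 19]
15. n3.lab = "np"  ["np"]
16. n8.depth = true  [true]
17. n8.lim = true  [true]
18. n8.tag = 24  [D.acc + 20]
19. n9.wid = 11  [E.tag - 13]
20. n10.live = true  [terminal]
21. n11.hot = 30  [terminal]
22. n9.live = "vv"  ["vv"]
23. n9.acc = 30  [d.hot]
24. n8.lab = "vvx"  [D.live ++ "x"]
25. n0.idx = "npw"  [E₀.lab ++ "w"]
26. n0.off = "npzq"  [E₀.lab ++ D.live]
27. n0.hot = 2  [2]

18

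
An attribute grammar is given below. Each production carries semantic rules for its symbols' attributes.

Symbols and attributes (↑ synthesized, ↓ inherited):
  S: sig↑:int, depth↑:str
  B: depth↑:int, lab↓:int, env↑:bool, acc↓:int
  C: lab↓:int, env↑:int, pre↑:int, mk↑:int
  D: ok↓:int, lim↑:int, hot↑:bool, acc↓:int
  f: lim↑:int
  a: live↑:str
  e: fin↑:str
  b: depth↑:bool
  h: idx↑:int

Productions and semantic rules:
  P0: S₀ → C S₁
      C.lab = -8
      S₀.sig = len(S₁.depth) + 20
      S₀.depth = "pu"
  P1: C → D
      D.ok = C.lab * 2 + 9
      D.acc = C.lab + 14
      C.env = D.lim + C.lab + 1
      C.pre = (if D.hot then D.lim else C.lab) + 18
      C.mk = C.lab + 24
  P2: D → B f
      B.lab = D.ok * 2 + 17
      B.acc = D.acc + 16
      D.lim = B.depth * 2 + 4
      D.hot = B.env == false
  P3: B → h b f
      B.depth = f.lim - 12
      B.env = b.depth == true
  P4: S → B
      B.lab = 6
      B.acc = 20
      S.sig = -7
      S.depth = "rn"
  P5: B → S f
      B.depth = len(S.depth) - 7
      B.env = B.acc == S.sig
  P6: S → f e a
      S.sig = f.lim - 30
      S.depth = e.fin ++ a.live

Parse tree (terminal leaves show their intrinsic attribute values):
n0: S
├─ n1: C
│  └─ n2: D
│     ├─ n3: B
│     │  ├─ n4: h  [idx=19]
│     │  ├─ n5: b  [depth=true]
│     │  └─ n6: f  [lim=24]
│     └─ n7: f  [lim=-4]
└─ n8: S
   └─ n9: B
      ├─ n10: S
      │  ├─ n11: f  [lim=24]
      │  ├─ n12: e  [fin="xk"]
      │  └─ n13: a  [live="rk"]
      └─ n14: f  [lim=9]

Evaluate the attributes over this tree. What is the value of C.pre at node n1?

1. n1.lab = -8  [-8]
2. n2.ok = -7  [C.lab * 2 + 9]
3. n2.acc = 6  [C.lab + 14]
4. n3.lab = 3  [D.ok * 2 + 17]
5. n3.acc = 22  [D.acc + 16]
6. n4.idx = 19  [terminal]
7. n5.depth = true  [terminal]
8. n6.lim = 24  [terminal]
9. n3.depth = 12  [f.lim - 12]
10. n3.env = true  [b.depth == true]
11. n7.lim = -4  [terminal]
12. n2.lim = 28  [B.depth * 2 + 4]
13. n2.hot = false  [B.env == false]
14. n1.env = 21  [D.lim + C.lab + 1]
15. n1.pre = 10  [(if D.hot then D.lim else C.lab) + 18]
16. n1.mk = 16  [C.lab + 24]
17. n9.lab = 6  [6]
18. n9.acc = 20  [20]
19. n11.lim = 24  [terminal]
20. n12.fin = "xk"  [terminal]
21. n13.live = "rk"  [terminal]
22. n10.sig = -6  [f.lim - 30]
23. n10.depth = "xkrk"  [e.fin ++ a.live]
24. n14.lim = 9  [terminal]
25. n9.depth = -3  [len(S.depth) - 7]
26. n9.env = false  [B.acc == S.sig]
27. n8.sig = -7  [-7]
28. n8.depth = "rn"  ["rn"]
29. n0.sig = 22  [len(S₁.depth) + 20]
30. n0.depth = "pu"  ["pu"]

10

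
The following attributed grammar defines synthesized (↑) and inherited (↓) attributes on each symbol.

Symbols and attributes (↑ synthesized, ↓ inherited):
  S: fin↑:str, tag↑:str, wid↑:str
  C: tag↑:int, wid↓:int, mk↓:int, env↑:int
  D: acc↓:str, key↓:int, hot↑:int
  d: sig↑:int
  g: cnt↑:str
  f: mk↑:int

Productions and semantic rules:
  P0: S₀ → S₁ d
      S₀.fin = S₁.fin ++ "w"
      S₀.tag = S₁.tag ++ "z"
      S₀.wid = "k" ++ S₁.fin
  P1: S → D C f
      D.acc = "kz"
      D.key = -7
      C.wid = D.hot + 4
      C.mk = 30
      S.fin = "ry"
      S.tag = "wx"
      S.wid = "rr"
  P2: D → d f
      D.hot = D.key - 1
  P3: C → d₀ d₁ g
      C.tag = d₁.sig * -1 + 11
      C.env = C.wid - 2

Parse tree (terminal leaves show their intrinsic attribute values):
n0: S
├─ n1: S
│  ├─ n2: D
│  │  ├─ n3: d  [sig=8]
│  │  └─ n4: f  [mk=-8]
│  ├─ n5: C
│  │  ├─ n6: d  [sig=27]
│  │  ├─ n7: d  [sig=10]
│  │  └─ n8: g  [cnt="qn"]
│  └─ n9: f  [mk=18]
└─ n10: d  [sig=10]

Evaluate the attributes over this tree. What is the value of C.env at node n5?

1. n2.acc = "kz"  ["kz"]
2. n2.key = -7  [-7]
3. n3.sig = 8  [terminal]
4. n4.mk = -8  [terminal]
5. n2.hot = -8  [D.key - 1]
6. n5.wid = -4  [D.hot + 4]
7. n5.mk = 30  [30]
8. n6.sig = 27  [terminal]
9. n7.sig = 10  [terminal]
10. n8.cnt = "qn"  [terminal]
11. n5.tag = 1  [d₁.sig * -1 + 11]
12. n5.env = -6  [C.wid - 2]
13. n9.mk = 18  [terminal]
14. n1.fin = "ry"  ["ry"]
15. n1.tag = "wx"  ["wx"]
16. n1.wid = "rr"  ["rr"]
17. n10.sig = 10  [terminal]
18. n0.fin = "ryw"  [S₁.fin ++ "w"]
19. n0.tag = "wxz"  [S₁.tag ++ "z"]
20. n0.wid = "kry"  ["k" ++ S₁.fin]

-6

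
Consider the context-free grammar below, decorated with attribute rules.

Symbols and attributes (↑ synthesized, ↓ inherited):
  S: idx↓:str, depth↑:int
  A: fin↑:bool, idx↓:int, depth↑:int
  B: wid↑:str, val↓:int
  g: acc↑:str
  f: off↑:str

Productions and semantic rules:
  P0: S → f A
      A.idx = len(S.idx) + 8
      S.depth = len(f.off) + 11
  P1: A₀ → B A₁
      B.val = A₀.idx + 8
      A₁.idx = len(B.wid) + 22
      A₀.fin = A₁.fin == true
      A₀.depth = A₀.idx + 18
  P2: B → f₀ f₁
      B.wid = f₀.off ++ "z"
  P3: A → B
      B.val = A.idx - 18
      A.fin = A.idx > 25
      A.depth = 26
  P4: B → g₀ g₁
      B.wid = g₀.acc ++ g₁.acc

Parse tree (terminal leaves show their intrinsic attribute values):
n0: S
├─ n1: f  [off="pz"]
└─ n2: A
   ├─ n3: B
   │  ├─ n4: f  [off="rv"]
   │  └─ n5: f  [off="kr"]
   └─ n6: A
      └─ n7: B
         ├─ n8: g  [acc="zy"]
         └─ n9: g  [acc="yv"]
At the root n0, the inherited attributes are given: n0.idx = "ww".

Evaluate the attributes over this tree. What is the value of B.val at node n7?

7

1. n0.idx = "ww"  [given at root]
2. n1.off = "pz"  [terminal]
3. n2.idx = 10  [len(S.idx) + 8]
4. n3.val = 18  [A₀.idx + 8]
5. n4.off = "rv"  [terminal]
6. n5.off = "kr"  [terminal]
7. n3.wid = "rvz"  [f₀.off ++ "z"]
8. n6.idx = 25  [len(B.wid) + 22]
9. n7.val = 7  [A.idx - 18]
10. n8.acc = "zy"  [terminal]
11. n9.acc = "yv"  [terminal]
12. n7.wid = "zyyv"  [g₀.acc ++ g₁.acc]
13. n6.fin = false  [A.idx > 25]
14. n6.depth = 26  [26]
15. n2.fin = false  [A₁.fin == true]
16. n2.depth = 28  [A₀.idx + 18]
17. n0.depth = 13  [len(f.off) + 11]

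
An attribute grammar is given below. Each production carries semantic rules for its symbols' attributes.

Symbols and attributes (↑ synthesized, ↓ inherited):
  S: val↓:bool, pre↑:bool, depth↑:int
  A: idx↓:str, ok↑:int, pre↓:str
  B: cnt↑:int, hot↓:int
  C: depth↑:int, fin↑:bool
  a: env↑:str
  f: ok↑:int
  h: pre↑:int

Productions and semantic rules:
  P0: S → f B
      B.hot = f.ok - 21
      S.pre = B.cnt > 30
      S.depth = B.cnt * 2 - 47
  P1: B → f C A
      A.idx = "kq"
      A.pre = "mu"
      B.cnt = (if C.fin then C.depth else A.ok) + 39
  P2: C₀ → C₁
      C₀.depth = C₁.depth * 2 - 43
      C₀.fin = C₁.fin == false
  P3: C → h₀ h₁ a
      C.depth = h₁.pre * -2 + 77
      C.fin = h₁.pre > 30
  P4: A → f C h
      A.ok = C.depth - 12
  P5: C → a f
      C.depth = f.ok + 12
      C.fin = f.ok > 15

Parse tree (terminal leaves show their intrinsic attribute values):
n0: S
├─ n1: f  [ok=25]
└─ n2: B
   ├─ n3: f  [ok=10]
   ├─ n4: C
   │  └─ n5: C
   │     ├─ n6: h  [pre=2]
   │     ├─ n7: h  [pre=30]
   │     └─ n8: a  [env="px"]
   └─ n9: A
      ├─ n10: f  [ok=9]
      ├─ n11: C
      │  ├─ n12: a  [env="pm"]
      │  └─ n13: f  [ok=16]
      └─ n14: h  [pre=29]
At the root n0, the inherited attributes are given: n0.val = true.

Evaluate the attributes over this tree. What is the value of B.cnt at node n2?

1. n0.val = true  [given at root]
2. n1.ok = 25  [terminal]
3. n2.hot = 4  [f.ok - 21]
4. n3.ok = 10  [terminal]
5. n6.pre = 2  [terminal]
6. n7.pre = 30  [terminal]
7. n8.env = "px"  [terminal]
8. n5.depth = 17  [h₁.pre * -2 + 77]
9. n5.fin = false  [h₁.pre > 30]
10. n4.depth = -9  [C₁.depth * 2 - 43]
11. n4.fin = true  [C₁.fin == false]
12. n9.idx = "kq"  ["kq"]
13. n9.pre = "mu"  ["mu"]
14. n10.ok = 9  [terminal]
15. n12.env = "pm"  [terminal]
16. n13.ok = 16  [terminal]
17. n11.depth = 28  [f.ok + 12]
18. n11.fin = true  [f.ok > 15]
19. n14.pre = 29  [terminal]
20. n9.ok = 16  [C.depth - 12]
21. n2.cnt = 30  [(if C.fin then C.depth else A.ok) + 39]
22. n0.pre = false  [B.cnt > 30]
23. n0.depth = 13  [B.cnt * 2 - 47]

30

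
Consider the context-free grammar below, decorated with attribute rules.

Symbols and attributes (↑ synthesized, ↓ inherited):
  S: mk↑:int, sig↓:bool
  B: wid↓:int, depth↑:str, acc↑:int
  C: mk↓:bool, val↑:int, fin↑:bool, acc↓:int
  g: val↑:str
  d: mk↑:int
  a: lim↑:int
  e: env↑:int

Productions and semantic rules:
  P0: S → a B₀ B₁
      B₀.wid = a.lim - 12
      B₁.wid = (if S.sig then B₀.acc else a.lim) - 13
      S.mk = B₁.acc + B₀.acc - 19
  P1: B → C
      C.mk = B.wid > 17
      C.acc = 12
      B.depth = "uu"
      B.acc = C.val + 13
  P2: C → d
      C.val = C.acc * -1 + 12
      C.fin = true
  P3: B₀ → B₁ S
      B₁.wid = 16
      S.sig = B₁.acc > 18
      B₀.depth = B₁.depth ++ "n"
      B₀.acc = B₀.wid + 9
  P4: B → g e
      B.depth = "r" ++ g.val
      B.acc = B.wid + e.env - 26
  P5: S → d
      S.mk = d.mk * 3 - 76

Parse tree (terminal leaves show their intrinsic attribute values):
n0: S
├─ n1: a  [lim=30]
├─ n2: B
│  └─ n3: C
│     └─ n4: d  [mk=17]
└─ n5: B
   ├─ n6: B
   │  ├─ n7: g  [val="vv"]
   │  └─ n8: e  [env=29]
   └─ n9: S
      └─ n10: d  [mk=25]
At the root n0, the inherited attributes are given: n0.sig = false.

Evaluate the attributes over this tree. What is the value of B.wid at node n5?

17

1. n0.sig = false  [given at root]
2. n1.lim = 30  [terminal]
3. n2.wid = 18  [a.lim - 12]
4. n3.mk = true  [B.wid > 17]
5. n3.acc = 12  [12]
6. n4.mk = 17  [terminal]
7. n3.val = 0  [C.acc * -1 + 12]
8. n3.fin = true  [true]
9. n2.depth = "uu"  ["uu"]
10. n2.acc = 13  [C.val + 13]
11. n5.wid = 17  [(if S.sig then B₀.acc else a.lim) - 13]
12. n6.wid = 16  [16]
13. n7.val = "vv"  [terminal]
14. n8.env = 29  [terminal]
15. n6.depth = "rvv"  ["r" ++ g.val]
16. n6.acc = 19  [B.wid + e.env - 26]
17. n9.sig = true  [B₁.acc > 18]
18. n10.mk = 25  [terminal]
19. n9.mk = -1  [d.mk * 3 - 76]
20. n5.depth = "rvvn"  [B₁.depth ++ "n"]
21. n5.acc = 26  [B₀.wid + 9]
22. n0.mk = 20  [B₁.acc + B₀.acc - 19]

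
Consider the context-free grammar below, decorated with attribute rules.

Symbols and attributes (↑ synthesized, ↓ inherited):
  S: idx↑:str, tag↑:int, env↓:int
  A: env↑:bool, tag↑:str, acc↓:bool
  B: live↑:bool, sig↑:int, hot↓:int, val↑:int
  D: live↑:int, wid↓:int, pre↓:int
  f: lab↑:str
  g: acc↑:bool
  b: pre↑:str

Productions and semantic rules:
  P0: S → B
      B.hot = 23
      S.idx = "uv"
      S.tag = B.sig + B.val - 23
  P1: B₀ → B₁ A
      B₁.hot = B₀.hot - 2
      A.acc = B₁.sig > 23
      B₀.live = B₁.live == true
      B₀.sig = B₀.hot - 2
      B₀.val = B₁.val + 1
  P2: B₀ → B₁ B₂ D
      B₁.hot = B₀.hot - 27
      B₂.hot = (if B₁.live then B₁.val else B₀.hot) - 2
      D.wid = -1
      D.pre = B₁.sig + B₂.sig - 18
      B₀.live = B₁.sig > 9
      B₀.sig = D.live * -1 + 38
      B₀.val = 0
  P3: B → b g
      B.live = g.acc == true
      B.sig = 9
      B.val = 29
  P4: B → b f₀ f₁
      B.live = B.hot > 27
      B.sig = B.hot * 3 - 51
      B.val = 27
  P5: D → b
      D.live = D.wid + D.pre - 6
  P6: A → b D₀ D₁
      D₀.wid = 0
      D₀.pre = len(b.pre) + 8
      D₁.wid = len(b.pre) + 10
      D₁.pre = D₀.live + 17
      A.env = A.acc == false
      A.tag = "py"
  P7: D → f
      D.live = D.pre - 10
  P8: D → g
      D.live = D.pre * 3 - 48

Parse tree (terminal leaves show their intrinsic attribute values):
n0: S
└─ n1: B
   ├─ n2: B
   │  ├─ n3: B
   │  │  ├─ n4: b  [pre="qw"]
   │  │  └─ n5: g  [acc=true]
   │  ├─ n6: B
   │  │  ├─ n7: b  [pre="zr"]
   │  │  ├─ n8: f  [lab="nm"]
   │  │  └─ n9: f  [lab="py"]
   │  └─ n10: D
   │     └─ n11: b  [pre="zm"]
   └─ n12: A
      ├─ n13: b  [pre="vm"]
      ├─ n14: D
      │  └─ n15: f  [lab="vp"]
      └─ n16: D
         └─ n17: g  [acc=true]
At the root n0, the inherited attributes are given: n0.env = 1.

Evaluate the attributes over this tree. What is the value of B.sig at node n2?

1. n0.env = 1  [given at root]
2. n1.hot = 23  [23]
3. n2.hot = 21  [B₀.hot - 2]
4. n3.hot = -6  [B₀.hot - 27]
5. n4.pre = "qw"  [terminal]
6. n5.acc = true  [terminal]
7. n3.live = true  [g.acc == true]
8. n3.sig = 9  [9]
9. n3.val = 29  [29]
10. n6.hot = 27  [(if B₁.live then B₁.val else B₀.hot) - 2]
11. n7.pre = "zr"  [terminal]
12. n8.lab = "nm"  [terminal]
13. n9.lab = "py"  [terminal]
14. n6.live = false  [B.hot > 27]
15. n6.sig = 30  [B.hot * 3 - 51]
16. n6.val = 27  [27]
17. n10.wid = -1  [-1]
18. n10.pre = 21  [B₁.sig + B₂.sig - 18]
19. n11.pre = "zm"  [terminal]
20. n10.live = 14  [D.wid + D.pre - 6]
21. n2.live = false  [B₁.sig > 9]
22. n2.sig = 24  [D.live * -1 + 38]
23. n2.val = 0  [0]
24. n12.acc = true  [B₁.sig > 23]
25. n13.pre = "vm"  [terminal]
26. n14.wid = 0  [0]
27. n14.pre = 10  [len(b.pre) + 8]
28. n15.lab = "vp"  [terminal]
29. n14.live = 0  [D.pre - 10]
30. n16.wid = 12  [len(b.pre) + 10]
31. n16.pre = 17  [D₀.live + 17]
32. n17.acc = true  [terminal]
33. n16.live = 3  [D.pre * 3 - 48]
34. n12.env = false  [A.acc == false]
35. n12.tag = "py"  ["py"]
36. n1.live = false  [B₁.live == true]
37. n1.sig = 21  [B₀.hot - 2]
38. n1.val = 1  [B₁.val + 1]
39. n0.idx = "uv"  ["uv"]
40. n0.tag = -1  [B.sig + B.val - 23]

24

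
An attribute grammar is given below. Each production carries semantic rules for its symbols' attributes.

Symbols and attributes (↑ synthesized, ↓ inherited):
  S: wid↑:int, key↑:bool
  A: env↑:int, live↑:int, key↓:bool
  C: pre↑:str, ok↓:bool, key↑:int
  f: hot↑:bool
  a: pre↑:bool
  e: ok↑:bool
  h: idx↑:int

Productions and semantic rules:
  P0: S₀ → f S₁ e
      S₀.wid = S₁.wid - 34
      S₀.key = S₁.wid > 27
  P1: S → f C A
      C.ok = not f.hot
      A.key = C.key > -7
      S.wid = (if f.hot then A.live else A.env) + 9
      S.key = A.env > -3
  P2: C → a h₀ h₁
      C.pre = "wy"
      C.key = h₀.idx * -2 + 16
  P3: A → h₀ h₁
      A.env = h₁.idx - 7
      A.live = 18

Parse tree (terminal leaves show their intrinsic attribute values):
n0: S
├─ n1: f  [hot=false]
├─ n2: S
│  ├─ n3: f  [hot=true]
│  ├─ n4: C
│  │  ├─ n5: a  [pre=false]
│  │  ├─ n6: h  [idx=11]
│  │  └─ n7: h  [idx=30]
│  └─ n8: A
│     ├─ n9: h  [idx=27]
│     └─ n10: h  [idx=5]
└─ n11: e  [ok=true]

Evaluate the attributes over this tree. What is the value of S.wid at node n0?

1. n1.hot = false  [terminal]
2. n3.hot = true  [terminal]
3. n4.ok = false  [not f.hot]
4. n5.pre = false  [terminal]
5. n6.idx = 11  [terminal]
6. n7.idx = 30  [terminal]
7. n4.pre = "wy"  ["wy"]
8. n4.key = -6  [h₀.idx * -2 + 16]
9. n8.key = true  [C.key > -7]
10. n9.idx = 27  [terminal]
11. n10.idx = 5  [terminal]
12. n8.env = -2  [h₁.idx - 7]
13. n8.live = 18  [18]
14. n2.wid = 27  [(if f.hot then A.live else A.env) + 9]
15. n2.key = true  [A.env > -3]
16. n11.ok = true  [terminal]
17. n0.wid = -7  [S₁.wid - 34]
18. n0.key = false  [S₁.wid > 27]

-7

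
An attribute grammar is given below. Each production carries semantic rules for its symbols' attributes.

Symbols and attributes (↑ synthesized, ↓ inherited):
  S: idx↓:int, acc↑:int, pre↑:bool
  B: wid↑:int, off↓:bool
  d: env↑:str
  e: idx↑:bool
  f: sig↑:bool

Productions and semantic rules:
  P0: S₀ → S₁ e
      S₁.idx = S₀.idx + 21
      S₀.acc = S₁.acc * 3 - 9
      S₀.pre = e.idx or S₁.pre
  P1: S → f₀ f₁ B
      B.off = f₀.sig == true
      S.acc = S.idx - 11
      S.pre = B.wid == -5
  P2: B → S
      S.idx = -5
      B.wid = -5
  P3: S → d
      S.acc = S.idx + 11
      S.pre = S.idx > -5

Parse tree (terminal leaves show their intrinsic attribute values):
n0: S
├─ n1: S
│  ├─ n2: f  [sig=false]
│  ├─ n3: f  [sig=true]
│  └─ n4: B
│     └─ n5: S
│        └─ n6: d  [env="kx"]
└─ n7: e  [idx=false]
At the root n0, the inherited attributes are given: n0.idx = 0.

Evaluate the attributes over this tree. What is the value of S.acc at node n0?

21

1. n0.idx = 0  [given at root]
2. n1.idx = 21  [S₀.idx + 21]
3. n2.sig = false  [terminal]
4. n3.sig = true  [terminal]
5. n4.off = false  [f₀.sig == true]
6. n5.idx = -5  [-5]
7. n6.env = "kx"  [terminal]
8. n5.acc = 6  [S.idx + 11]
9. n5.pre = false  [S.idx > -5]
10. n4.wid = -5  [-5]
11. n1.acc = 10  [S.idx - 11]
12. n1.pre = true  [B.wid == -5]
13. n7.idx = false  [terminal]
14. n0.acc = 21  [S₁.acc * 3 - 9]
15. n0.pre = true  [e.idx or S₁.pre]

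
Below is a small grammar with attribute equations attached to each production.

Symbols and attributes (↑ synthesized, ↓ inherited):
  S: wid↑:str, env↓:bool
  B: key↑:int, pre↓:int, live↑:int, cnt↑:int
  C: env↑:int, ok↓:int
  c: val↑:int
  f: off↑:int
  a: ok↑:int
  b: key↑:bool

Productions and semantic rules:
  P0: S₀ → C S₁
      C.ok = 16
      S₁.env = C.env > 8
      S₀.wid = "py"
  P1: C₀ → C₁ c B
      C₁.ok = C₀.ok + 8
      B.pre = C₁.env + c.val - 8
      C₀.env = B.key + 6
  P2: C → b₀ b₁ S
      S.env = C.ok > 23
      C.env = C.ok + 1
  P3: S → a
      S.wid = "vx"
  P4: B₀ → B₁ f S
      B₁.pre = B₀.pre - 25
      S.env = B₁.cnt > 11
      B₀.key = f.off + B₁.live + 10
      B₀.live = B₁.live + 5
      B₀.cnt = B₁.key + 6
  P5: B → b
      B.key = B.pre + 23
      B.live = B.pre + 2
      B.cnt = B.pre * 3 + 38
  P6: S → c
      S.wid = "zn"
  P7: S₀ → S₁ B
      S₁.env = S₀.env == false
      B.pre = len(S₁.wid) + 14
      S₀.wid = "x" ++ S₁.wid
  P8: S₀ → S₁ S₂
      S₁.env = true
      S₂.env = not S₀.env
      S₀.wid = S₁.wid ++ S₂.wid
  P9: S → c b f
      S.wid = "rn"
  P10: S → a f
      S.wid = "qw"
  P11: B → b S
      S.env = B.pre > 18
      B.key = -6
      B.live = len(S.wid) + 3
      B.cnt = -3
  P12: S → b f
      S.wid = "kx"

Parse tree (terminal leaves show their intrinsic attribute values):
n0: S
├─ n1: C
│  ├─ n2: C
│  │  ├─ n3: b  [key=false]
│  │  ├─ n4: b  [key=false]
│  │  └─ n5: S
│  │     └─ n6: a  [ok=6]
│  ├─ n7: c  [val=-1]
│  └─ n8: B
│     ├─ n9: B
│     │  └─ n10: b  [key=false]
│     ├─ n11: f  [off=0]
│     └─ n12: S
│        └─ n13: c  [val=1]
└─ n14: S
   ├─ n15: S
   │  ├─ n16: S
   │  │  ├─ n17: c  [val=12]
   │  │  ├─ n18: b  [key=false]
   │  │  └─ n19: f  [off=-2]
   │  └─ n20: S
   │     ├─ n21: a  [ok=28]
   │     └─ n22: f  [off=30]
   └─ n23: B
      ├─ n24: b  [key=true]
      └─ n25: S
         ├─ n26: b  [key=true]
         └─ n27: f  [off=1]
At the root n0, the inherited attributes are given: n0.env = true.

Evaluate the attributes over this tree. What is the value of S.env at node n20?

1. n0.env = true  [given at root]
2. n1.ok = 16  [16]
3. n2.ok = 24  [C₀.ok + 8]
4. n3.key = false  [terminal]
5. n4.key = false  [terminal]
6. n5.env = true  [C.ok > 23]
7. n6.ok = 6  [terminal]
8. n5.wid = "vx"  ["vx"]
9. n2.env = 25  [C.ok + 1]
10. n7.val = -1  [terminal]
11. n8.pre = 16  [C₁.env + c.val - 8]
12. n9.pre = -9  [B₀.pre - 25]
13. n10.key = false  [terminal]
14. n9.key = 14  [B.pre + 23]
15. n9.live = -7  [B.pre + 2]
16. n9.cnt = 11  [B.pre * 3 + 38]
17. n11.off = 0  [terminal]
18. n12.env = false  [B₁.cnt > 11]
19. n13.val = 1  [terminal]
20. n12.wid = "zn"  ["zn"]
21. n8.key = 3  [f.off + B₁.live + 10]
22. n8.live = -2  [B₁.live + 5]
23. n8.cnt = 20  [B₁.key + 6]
24. n1.env = 9  [B.key + 6]
25. n14.env = true  [C.env > 8]
26. n15.env = false  [S₀.env == false]
27. n16.env = true  [true]
28. n17.val = 12  [terminal]
29. n18.key = false  [terminal]
30. n19.off = -2  [terminal]
31. n16.wid = "rn"  ["rn"]
32. n20.env = true  [not S₀.env]
33. n21.ok = 28  [terminal]
34. n22.off = 30  [terminal]
35. n20.wid = "qw"  ["qw"]
36. n15.wid = "rnqw"  [S₁.wid ++ S₂.wid]
37. n23.pre = 18  [len(S₁.wid) + 14]
38. n24.key = true  [terminal]
39. n25.env = false  [B.pre > 18]
40. n26.key = true  [terminal]
41. n27.off = 1  [terminal]
42. n25.wid = "kx"  ["kx"]
43. n23.key = -6  [-6]
44. n23.live = 5  [len(S.wid) + 3]
45. n23.cnt = -3  [-3]
46. n14.wid = "xrnqw"  ["x" ++ S₁.wid]
47. n0.wid = "py"  ["py"]

true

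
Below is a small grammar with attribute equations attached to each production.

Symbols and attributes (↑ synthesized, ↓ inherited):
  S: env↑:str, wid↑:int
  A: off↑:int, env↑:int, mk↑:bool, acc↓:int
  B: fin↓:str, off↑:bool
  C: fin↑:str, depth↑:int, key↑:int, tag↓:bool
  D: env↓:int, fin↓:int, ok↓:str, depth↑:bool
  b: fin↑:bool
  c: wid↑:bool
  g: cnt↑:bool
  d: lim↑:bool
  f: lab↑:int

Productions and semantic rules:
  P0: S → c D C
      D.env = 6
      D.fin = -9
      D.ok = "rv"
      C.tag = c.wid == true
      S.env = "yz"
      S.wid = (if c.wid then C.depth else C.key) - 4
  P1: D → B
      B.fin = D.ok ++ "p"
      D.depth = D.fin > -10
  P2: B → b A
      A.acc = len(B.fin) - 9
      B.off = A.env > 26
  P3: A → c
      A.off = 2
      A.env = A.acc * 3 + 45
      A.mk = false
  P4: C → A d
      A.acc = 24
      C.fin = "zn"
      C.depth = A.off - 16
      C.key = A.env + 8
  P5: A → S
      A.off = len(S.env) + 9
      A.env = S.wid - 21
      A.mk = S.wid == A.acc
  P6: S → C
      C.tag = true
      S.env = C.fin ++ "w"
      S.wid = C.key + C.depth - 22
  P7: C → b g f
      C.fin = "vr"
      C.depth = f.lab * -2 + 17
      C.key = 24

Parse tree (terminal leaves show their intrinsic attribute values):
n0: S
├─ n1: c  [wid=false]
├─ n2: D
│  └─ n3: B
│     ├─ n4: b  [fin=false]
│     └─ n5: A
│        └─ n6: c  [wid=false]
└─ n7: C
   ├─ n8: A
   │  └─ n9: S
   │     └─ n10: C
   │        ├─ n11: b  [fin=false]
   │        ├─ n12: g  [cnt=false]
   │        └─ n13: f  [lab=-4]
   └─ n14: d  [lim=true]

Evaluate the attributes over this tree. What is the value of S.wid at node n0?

10

1. n1.wid = false  [terminal]
2. n2.env = 6  [6]
3. n2.fin = -9  [-9]
4. n2.ok = "rv"  ["rv"]
5. n3.fin = "rvp"  [D.ok ++ "p"]
6. n4.fin = false  [terminal]
7. n5.acc = -6  [len(B.fin) - 9]
8. n6.wid = false  [terminal]
9. n5.off = 2  [2]
10. n5.env = 27  [A.acc * 3 + 45]
11. n5.mk = false  [false]
12. n3.off = true  [A.env > 26]
13. n2.depth = true  [D.fin > -10]
14. n7.tag = false  [c.wid == true]
15. n8.acc = 24  [24]
16. n10.tag = true  [true]
17. n11.fin = false  [terminal]
18. n12.cnt = false  [terminal]
19. n13.lab = -4  [terminal]
20. n10.fin = "vr"  ["vr"]
21. n10.depth = 25  [f.lab * -2 + 17]
22. n10.key = 24  [24]
23. n9.env = "vrw"  [C.fin ++ "w"]
24. n9.wid = 27  [C.key + C.depth - 22]
25. n8.off = 12  [len(S.env) + 9]
26. n8.env = 6  [S.wid - 21]
27. n8.mk = false  [S.wid == A.acc]
28. n14.lim = true  [terminal]
29. n7.fin = "zn"  ["zn"]
30. n7.depth = -4  [A.off - 16]
31. n7.key = 14  [A.env + 8]
32. n0.env = "yz"  ["yz"]
33. n0.wid = 10  [(if c.wid then C.depth else C.key) - 4]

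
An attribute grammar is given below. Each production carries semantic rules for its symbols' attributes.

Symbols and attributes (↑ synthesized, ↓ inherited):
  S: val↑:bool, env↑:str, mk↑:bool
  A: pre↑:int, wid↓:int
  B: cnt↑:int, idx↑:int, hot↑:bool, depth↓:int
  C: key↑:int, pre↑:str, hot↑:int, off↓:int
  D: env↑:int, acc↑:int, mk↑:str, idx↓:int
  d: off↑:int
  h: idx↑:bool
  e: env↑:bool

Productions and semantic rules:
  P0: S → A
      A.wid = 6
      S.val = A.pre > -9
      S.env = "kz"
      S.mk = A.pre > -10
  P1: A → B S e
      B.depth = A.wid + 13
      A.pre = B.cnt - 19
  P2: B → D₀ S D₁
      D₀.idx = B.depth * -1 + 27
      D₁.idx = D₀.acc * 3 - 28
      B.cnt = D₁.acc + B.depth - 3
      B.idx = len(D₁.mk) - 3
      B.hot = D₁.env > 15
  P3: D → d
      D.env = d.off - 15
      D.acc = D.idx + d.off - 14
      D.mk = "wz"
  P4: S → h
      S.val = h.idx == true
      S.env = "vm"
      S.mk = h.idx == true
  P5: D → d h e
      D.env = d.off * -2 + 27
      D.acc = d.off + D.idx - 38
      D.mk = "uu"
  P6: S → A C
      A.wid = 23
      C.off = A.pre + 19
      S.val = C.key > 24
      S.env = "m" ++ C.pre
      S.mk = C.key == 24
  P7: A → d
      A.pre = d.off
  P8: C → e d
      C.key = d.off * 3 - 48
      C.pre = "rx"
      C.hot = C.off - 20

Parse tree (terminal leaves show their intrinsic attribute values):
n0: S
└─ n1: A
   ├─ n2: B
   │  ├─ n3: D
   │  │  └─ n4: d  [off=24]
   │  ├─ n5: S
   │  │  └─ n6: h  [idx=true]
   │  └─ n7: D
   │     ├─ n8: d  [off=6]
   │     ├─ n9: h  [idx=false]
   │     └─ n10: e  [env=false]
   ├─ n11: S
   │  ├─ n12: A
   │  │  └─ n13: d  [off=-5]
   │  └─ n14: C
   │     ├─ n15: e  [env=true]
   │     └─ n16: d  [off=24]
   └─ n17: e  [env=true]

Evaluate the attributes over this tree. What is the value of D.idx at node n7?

1. n1.wid = 6  [6]
2. n2.depth = 19  [A.wid + 13]
3. n3.idx = 8  [B.depth * -1 + 27]
4. n4.off = 24  [terminal]
5. n3.env = 9  [d.off - 15]
6. n3.acc = 18  [D.idx + d.off - 14]
7. n3.mk = "wz"  ["wz"]
8. n6.idx = true  [terminal]
9. n5.val = true  [h.idx == true]
10. n5.env = "vm"  ["vm"]
11. n5.mk = true  [h.idx == true]
12. n7.idx = 26  [D₀.acc * 3 - 28]
13. n8.off = 6  [terminal]
14. n9.idx = false  [terminal]
15. n10.env = false  [terminal]
16. n7.env = 15  [d.off * -2 + 27]
17. n7.acc = -6  [d.off + D.idx - 38]
18. n7.mk = "uu"  ["uu"]
19. n2.cnt = 10  [D₁.acc + B.depth - 3]
20. n2.idx = -1  [len(D₁.mk) - 3]
21. n2.hot = false  [D₁.env > 15]
22. n12.wid = 23  [23]
23. n13.off = -5  [terminal]
24. n12.pre = -5  [d.off]
25. n14.off = 14  [A.pre + 19]
26. n15.env = true  [terminal]
27. n16.off = 24  [terminal]
28. n14.key = 24  [d.off * 3 - 48]
29. n14.pre = "rx"  ["rx"]
30. n14.hot = -6  [C.off - 20]
31. n11.val = false  [C.key > 24]
32. n11.env = "mrx"  ["m" ++ C.pre]
33. n11.mk = true  [C.key == 24]
34. n17.env = true  [terminal]
35. n1.pre = -9  [B.cnt - 19]
36. n0.val = false  [A.pre > -9]
37. n0.env = "kz"  ["kz"]
38. n0.mk = true  [A.pre > -10]

26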